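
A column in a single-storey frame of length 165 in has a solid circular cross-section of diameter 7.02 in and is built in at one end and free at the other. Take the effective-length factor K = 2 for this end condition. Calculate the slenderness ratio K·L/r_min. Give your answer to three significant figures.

For a solid circle r = d/4 = 7.02/4 = 1.755 in
L_e = K·L = 2 × 165 = 330.0 in
λ = L_e / r_min = 330.00 / 1.755 = 188

λ ≈ 188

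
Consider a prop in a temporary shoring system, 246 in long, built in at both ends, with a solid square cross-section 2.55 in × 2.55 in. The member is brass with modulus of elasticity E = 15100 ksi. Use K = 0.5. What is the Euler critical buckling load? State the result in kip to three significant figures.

I = a⁴/12 = 2.55⁴/12 = 3.524 in⁴
Effective length L_e = K·L = 0.5 × 246 = 123.0 in
P_cr = π²EI / L_e² = π² × 15100×10³ × 3.524 / 123.0² = 3.471×10^4 lb

P_cr ≈ 34.7 kip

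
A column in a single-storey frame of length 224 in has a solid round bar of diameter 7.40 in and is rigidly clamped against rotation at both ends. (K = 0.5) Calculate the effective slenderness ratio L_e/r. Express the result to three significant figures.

I = πd⁴/64 = π×7.40⁴/64 = 147.2 in⁴
A = 43.01 in²;  r_min = √(I/A) = √(147.2/43.01) = 1.850 in
L_e = K·L = 0.5 × 224 = 112.0 in
λ = L_e / r_min = 112.00 / 1.850 = 60.5

λ ≈ 60.5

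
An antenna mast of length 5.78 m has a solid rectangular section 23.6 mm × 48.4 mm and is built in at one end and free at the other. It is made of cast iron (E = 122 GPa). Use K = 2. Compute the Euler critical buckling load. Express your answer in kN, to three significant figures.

P_cr ≈ 0.478 kN

Buckling occurs about the weak axis: I_min = h·b³/12 with b = 23.6 mm (the shorter side).
I_min = 48.4×23.6³/12 = 5.302×10^4 mm⁴
I = 5.302×10^4 mm⁴ = 5.302×10^-8 m⁴
Effective length L_e = K·L = 2 × 5.78 = 11.56 m
P_cr = π²EI / L_e² = π² × 122×10⁹ × 5.302×10^-8 / 11.56² = 477.7 N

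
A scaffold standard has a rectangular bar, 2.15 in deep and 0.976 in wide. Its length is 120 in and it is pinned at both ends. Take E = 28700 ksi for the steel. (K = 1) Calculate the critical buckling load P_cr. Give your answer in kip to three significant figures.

P_cr ≈ 3.28 kip

Buckling occurs about the weak axis: I_min = h·b³/12 with b = 0.976 in (the shorter side).
I_min = 2.15×0.976³/12 = 0.1666 in⁴
Effective length L_e = K·L = 1 × 120 = 120.0 in
P_cr = π²EI / L_e² = π² × 28700×10³ × 0.1666 / 120.0² = 3.277×10^3 lb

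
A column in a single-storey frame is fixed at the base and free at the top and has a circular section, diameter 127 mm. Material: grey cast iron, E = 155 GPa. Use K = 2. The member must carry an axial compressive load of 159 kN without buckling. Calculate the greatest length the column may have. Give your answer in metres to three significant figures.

L_max ≈ 5.54 m

I = πd⁴/64 = π×127⁴/64 = 1.277×10^7 mm⁴
I = 1.277×10^-5 m⁴
At the buckling limit P_cr = P = 1.590×10^5 N
From P_cr = π²EI/(K·L)²:  L = (1/K)·√(π²EI/P_cr) = (1/2)·√(π²×1.55×10^11×1.277×10^-5/1.590×10^5)
L = 5.54 m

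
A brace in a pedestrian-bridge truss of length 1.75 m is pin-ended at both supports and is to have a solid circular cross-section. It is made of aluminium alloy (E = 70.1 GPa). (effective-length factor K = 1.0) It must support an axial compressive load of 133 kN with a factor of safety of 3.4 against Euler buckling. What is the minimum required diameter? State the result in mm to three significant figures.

d ≈ 79.9 mm

Required P_cr = n·P = 3.4 × 133 = 452.2 kN
L_e = K·L = 1 × 1.75 = 1.750 m
Required I = P_cr·L_e²/(π²E) = 4.522×10^5 × 1.750² / (π² × 7.01×10^10) = 2.002×10^-6 m⁴
I_req = 2.002×10^6 mm⁴
Solid circle: I = πd⁴/64  ⇒  d = (64I/π)^(1/4) = (64×2.002×10^6/π)^(1/4) = 79.9 mm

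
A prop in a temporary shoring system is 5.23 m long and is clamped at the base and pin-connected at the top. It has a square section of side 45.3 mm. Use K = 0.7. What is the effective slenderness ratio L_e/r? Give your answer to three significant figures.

λ ≈ 280

For a square r = a/√12 = 45.3/√12 = 13.08 mm
L_e = K·L = 0.7 × 5.23 m = 3.661 m = 3661.0 mm
λ = L_e / r_min = 3661.0 / 13.08 = 280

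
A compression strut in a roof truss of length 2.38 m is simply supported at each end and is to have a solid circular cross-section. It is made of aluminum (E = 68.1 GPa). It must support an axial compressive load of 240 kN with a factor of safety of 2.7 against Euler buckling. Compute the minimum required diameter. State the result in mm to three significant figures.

Required P_cr = n·P = 2.7 × 240 = 648.0 kN
L_e = K·L = 1 × 2.38 = 2.380 m
Required I = P_cr·L_e²/(π²E) = 6.480×10^5 × 2.380² / (π² × 6.81×10^10) = 5.461×10^-6 m⁴
I_req = 5.461×10^6 mm⁴
Solid circle: I = πd⁴/64  ⇒  d = (64I/π)^(1/4) = (64×5.461×10^6/π)^(1/4) = 103 mm

d ≈ 103 mm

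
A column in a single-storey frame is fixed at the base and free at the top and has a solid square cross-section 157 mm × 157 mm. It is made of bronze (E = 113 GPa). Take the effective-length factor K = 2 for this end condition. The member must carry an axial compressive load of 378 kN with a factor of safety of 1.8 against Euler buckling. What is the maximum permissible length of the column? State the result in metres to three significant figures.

I = a⁴/12 = 157⁴/12 = 5.063×10^7 mm⁴
I = 5.063×10^-5 m⁴
Required critical load P_cr = n·P = 1.8 × 378 = 680.4 kN = 6.804×10^5 N
From P_cr = π²EI/(K·L)²:  L = (1/K)·√(π²EI/P_cr) = (1/2)·√(π²×1.13×10^11×5.063×10^-5/6.804×10^5)
L = 4.55 m

L_max ≈ 4.55 m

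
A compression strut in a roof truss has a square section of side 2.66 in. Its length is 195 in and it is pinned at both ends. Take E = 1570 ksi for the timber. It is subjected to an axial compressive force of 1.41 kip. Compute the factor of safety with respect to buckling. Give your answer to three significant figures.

n ≈ 1.21

I = a⁴/12 = 2.66⁴/12 = 4.172 in⁴
Effective length L_e = K·L = 1 × 195 = 195.0 in
P_cr = π²EI / L_e² = π² × 1570×10³ × 4.172 / 195.0² = 1.700×10^3 lb
Factor of safety n = P_cr / P = 1.7001 / 1.41 = 1.21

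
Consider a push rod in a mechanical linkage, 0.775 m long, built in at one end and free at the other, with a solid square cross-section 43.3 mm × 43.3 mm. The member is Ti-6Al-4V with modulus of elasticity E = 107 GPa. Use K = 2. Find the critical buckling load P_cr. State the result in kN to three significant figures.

I = a⁴/12 = 43.3⁴/12 = 2.929×10^5 mm⁴
I = 2.929×10^5 mm⁴ = 2.929×10^-7 m⁴
Effective length L_e = K·L = 2 × 0.775 = 1.550 m
P_cr = π²EI / L_e² = π² × 107×10⁹ × 2.929×10^-7 / 1.550² = 1.288×10^5 N

P_cr ≈ 129 kN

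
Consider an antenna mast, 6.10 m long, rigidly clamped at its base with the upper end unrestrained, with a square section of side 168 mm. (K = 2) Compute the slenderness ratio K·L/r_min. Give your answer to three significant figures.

I = a⁴/12 = 168⁴/12 = 6.638×10^7 mm⁴
A = 2.822×10^4 mm²;  r_min = √(I/A) = √(6.638×10^7/2.822×10^4) = 48.50 mm
L_e = K·L = 2 × 6.10 m = 12.20 m = 12200 mm
λ = L_e / r_min = 12200 / 48.50 = 252

λ ≈ 252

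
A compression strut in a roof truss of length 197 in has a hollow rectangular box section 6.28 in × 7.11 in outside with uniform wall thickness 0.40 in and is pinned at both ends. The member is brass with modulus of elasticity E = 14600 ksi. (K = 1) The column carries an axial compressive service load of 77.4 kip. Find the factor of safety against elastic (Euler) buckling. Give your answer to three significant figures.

Inner dimensions: h_i = 7.11 − 2×0.40 = 6.310 in, b_i = 6.28 − 2×0.40 = 5.480 in
Weak-axis I_min = (h_o·b_o³ − h_i·b_i³)/12 with b_o = 6.28, b_i = 5.480 in (shorter outer/inner sides).
I_min = (7.11×6.28³ − 6.310×5.480³)/12 = 60.21 in⁴
Effective length L_e = K·L = 1 × 197 = 197.0 in
P_cr = π²EI / L_e² = π² × 14600×10³ × 60.21 / 197.0² = 2.236×10^5 lb
Factor of safety n = P_cr / P = 223.56 / 77.4 = 2.89

n ≈ 2.89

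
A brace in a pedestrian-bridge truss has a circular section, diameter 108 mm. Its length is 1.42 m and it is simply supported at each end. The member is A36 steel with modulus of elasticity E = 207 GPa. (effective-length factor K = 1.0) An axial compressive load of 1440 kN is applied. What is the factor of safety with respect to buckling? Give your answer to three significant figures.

n ≈ 4.70

I = πd⁴/64 = π×108⁴/64 = 6.678×10^6 mm⁴
I = 6.678×10^6 mm⁴ = 6.678×10^-6 m⁴
Effective length L_e = K·L = 1 × 1.42 = 1.420 m
P_cr = π²EI / L_e² = π² × 207×10⁹ × 6.678×10^-6 / 1.420² = 6.766×10^6 N
Factor of safety n = P_cr / P = 6766.4 / 1440 = 4.70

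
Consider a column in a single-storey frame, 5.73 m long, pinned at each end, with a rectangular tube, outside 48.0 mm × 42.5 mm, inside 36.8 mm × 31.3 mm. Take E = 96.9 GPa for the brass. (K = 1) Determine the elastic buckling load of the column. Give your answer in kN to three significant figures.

P_cr ≈ 6.21 kN

Weak-axis I_min = (h_o·b_o³ − h_i·b_i³)/12 with b_o = 42.5, b_i = 31.30 mm (shorter outer/inner sides).
I_min = (48.0×42.5³ − 36.80×31.30³)/12 = 2.130×10^5 mm⁴
I = 2.130×10^5 mm⁴ = 2.130×10^-7 m⁴
Effective length L_e = K·L = 1 × 5.73 = 5.730 m
P_cr = π²EI / L_e² = π² × 96.9×10⁹ × 2.130×10^-7 / 5.730² = 6.205×10^3 N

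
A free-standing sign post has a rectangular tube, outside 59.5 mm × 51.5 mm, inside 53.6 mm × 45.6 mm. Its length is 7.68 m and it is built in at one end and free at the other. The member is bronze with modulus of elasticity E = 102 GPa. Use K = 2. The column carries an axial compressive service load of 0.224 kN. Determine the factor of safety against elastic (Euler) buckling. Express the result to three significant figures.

n ≈ 4.83

Weak-axis I_min = (h_o·b_o³ − h_i·b_i³)/12 with b_o = 51.5, b_i = 45.60 mm (shorter outer/inner sides).
I_min = (59.5×51.5³ − 53.60×45.60³)/12 = 2.537×10^5 mm⁴
I = 2.537×10^5 mm⁴ = 2.537×10^-7 m⁴
Effective length L_e = K·L = 2 × 7.68 = 15.36 m
P_cr = π²EI / L_e² = π² × 102×10⁹ × 2.537×10^-7 / 15.36² = 1.083×10^3 N
Factor of safety n = P_cr / P = 1.0827 / 0.224 = 4.83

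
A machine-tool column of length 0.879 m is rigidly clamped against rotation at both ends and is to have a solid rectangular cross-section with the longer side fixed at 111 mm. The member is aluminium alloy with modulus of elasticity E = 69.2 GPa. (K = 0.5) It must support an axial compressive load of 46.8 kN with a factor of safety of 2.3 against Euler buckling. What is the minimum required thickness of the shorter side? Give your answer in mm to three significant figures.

Required P_cr = n·P = 2.3 × 46.8 = 107.6 kN
L_e = K·L = 0.5 × 0.879 = 0.4395 m
Required I = P_cr·L_e²/(π²E) = 1.076×10^5 × 0.4395² / (π² × 6.92×10^10) = 3.044×10^-8 m⁴
I_req = 3.044×10^4 mm⁴
Rectangle, weak axis: I_min = h·b³/12 with h = 111 mm fixed  ⇒  b = (12I/h)^(1/3) = 14.9 mm

b ≈ 14.9 mm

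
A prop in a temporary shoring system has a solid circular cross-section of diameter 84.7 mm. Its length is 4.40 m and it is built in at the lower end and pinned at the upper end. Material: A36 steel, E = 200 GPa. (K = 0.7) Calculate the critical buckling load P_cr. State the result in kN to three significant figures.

P_cr ≈ 526 kN

I = πd⁴/64 = π×84.7⁴/64 = 2.526×10^6 mm⁴
I = 2.526×10^6 mm⁴ = 2.526×10^-6 m⁴
Effective length L_e = K·L = 0.7 × 4.40 = 3.080 m
P_cr = π²EI / L_e² = π² × 200×10⁹ × 2.526×10^-6 / 3.080² = 5.257×10^5 N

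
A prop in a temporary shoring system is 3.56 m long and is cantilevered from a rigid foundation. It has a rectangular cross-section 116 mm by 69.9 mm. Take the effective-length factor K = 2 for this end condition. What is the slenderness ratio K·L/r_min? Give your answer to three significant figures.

Buckling occurs about the weak axis: I_min = h·b³/12 with b = 69.9 mm (the shorter side).
I_min = 116×69.9³/12 = 3.301×10^6 mm⁴
A = 8.108×10^3 mm²;  r_min = √(I/A) = √(3.301×10^6/8.108×10^3) = 20.18 mm
L_e = K·L = 2 × 3.56 m = 7.120 m = 7120.0 mm
λ = L_e / r_min = 7120.0 / 20.18 = 353

λ ≈ 353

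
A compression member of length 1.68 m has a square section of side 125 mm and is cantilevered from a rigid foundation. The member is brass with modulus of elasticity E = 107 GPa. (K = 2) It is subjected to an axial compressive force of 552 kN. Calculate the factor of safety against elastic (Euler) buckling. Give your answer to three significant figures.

I = a⁴/12 = 125⁴/12 = 2.035×10^7 mm⁴
I = 2.035×10^7 mm⁴ = 2.035×10^-5 m⁴
Effective length L_e = K·L = 2 × 1.68 = 3.360 m
P_cr = π²EI / L_e² = π² × 107×10⁹ × 2.035×10^-5 / 3.360² = 1.903×10^6 N
Factor of safety n = P_cr / P = 1903.1 / 552 = 3.45

n ≈ 3.45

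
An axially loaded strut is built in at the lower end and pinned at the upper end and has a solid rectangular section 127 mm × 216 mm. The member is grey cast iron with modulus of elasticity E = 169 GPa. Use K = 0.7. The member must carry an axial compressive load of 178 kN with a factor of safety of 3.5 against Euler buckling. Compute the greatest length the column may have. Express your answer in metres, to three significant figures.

L_max ≈ 14.2 m

Buckling occurs about the weak axis: I_min = h·b³/12 with b = 127 mm (the shorter side).
I_min = 216×127³/12 = 3.687×10^7 mm⁴
I = 3.687×10^-5 m⁴
Required critical load P_cr = n·P = 3.5 × 178 = 623.0 kN = 6.230×10^5 N
From P_cr = π²EI/(K·L)²:  L = (1/K)·√(π²EI/P_cr) = (1/0.7)·√(π²×1.69×10^11×3.687×10^-5/6.230×10^5)
L = 14.2 m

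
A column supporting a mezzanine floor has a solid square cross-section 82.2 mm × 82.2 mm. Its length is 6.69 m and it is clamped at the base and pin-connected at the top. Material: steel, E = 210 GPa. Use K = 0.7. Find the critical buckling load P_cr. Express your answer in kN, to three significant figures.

I = a⁴/12 = 82.2⁴/12 = 3.805×10^6 mm⁴
I = 3.805×10^6 mm⁴ = 3.805×10^-6 m⁴
Effective length L_e = K·L = 0.7 × 6.69 = 4.683 m
P_cr = π²EI / L_e² = π² × 210×10⁹ × 3.805×10^-6 / 4.683² = 3.596×10^5 N

P_cr ≈ 360 kN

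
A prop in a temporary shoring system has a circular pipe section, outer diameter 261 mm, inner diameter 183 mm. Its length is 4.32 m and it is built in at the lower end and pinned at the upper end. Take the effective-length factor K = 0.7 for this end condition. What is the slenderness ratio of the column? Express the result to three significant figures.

d_o = 261 mm, d_i = 183 mm
I = π(d_o⁴ − d_i⁴)/64 = π(261⁴ − 183.0⁴)/64 = 1.727×10^8 mm⁴
A = 2.720×10^4 mm²;  r_min = √(I/A) = √(1.727×10^8/2.720×10^4) = 79.69 mm
L_e = K·L = 0.7 × 4.32 m = 3.024 m = 3024.0 mm
λ = L_e / r_min = 3024.0 / 79.69 = 37.9

λ ≈ 37.9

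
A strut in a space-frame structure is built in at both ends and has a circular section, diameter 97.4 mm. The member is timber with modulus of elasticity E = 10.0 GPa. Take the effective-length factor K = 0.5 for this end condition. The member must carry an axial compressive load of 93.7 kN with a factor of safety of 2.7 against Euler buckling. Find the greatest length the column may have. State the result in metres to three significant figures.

I = πd⁴/64 = π×97.4⁴/64 = 4.418×10^6 mm⁴
I = 4.418×10^-6 m⁴
Required critical load P_cr = n·P = 2.7 × 93.7 = 253.0 kN = 2.530×10^5 N
From P_cr = π²EI/(K·L)²:  L = (1/K)·√(π²EI/P_cr) = (1/0.5)·√(π²×1.00×10^10×4.418×10^-6/2.530×10^5)
L = 2.63 m

L_max ≈ 2.63 m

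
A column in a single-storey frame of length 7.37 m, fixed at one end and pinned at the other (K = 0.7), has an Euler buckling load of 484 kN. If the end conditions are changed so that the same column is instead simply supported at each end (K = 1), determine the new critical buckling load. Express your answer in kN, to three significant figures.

P_cr ≈ 237 kN

P_cr ∝ 1/K², so P_cr,new = P_cr,old × (K_old/K_new)² = 484 × (0.7/1)²
= 484 × 0.4900 = 237 kN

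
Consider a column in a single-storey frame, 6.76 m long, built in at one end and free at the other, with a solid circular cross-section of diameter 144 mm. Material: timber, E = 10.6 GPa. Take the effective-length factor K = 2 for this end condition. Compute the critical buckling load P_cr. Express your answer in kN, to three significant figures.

I = πd⁴/64 = π×144⁴/64 = 2.111×10^7 mm⁴
I = 2.111×10^7 mm⁴ = 2.111×10^-5 m⁴
Effective length L_e = K·L = 2 × 6.76 = 13.52 m
P_cr = π²EI / L_e² = π² × 10.6×10⁹ × 2.111×10^-5 / 13.52² = 1.208×10^4 N

P_cr ≈ 12.1 kN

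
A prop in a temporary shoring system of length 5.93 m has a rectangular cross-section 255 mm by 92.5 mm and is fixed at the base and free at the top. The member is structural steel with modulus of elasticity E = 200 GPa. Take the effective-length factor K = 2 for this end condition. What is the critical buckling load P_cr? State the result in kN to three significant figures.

Buckling occurs about the weak axis: I_min = h·b³/12 with b = 92.5 mm (the shorter side).
I_min = 255×92.5³/12 = 1.682×10^7 mm⁴
I = 1.682×10^7 mm⁴ = 1.682×10^-5 m⁴
Effective length L_e = K·L = 2 × 5.93 = 11.86 m
P_cr = π²EI / L_e² = π² × 200×10⁹ × 1.682×10^-5 / 11.86² = 2.360×10^5 N

P_cr ≈ 236 kN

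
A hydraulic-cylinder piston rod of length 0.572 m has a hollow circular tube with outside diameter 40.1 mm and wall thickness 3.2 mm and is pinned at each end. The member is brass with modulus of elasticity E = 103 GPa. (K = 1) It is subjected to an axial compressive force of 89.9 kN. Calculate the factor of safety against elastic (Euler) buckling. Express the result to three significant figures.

n ≈ 2.20

Inner diameter d_i = 40.1 − 2×3.2 = 33.70 mm
I = π(d_o⁴ − d_i⁴)/64 = π(40.1⁴ − 33.70⁴)/64 = 6.361×10^4 mm⁴
I = 6.361×10^4 mm⁴ = 6.361×10^-8 m⁴
Effective length L_e = K·L = 1 × 0.572 = 0.5720 m
P_cr = π²EI / L_e² = π² × 103×10⁹ × 6.361×10^-8 / 0.5720² = 1.976×10^5 N
Factor of safety n = P_cr / P = 197.65 / 89.9 = 2.20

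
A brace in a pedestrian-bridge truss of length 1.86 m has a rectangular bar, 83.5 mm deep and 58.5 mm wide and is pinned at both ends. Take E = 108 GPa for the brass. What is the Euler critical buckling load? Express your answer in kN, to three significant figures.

Buckling occurs about the weak axis: I_min = h·b³/12 with b = 58.5 mm (the shorter side).
I_min = 83.5×58.5³/12 = 1.393×10^6 mm⁴
I = 1.393×10^6 mm⁴ = 1.393×10^-6 m⁴
Effective length L_e = K·L = 1 × 1.86 = 1.860 m
P_cr = π²EI / L_e² = π² × 108×10⁹ × 1.393×10^-6 / 1.860² = 4.292×10^5 N

P_cr ≈ 429 kN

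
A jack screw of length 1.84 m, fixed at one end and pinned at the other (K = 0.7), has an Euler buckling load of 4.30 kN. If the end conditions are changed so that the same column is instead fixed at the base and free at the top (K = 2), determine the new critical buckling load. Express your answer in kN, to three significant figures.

P_cr ∝ 1/K², so P_cr,new = P_cr,old × (K_old/K_new)² = 4.30 × (0.7/2)²
= 4.30 × 0.1225 = 0.527 kN

P_cr ≈ 0.527 kN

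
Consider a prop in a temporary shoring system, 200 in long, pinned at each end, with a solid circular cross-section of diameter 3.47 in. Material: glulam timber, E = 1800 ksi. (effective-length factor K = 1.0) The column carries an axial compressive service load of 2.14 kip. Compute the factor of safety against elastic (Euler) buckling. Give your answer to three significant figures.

I = πd⁴/64 = π×3.47⁴/64 = 7.117 in⁴
Effective length L_e = K·L = 1 × 200 = 200.0 in
P_cr = π²EI / L_e² = π² × 1800×10³ × 7.117 / 200.0² = 3.161×10^3 lb
Factor of safety n = P_cr / P = 3.1608 / 2.14 = 1.48

n ≈ 1.48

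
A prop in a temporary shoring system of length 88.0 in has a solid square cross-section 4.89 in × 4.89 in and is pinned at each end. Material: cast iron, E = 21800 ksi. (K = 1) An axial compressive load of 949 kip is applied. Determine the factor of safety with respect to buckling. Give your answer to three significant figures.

n ≈ 1.40

I = a⁴/12 = 4.89⁴/12 = 47.65 in⁴
Effective length L_e = K·L = 1 × 88.0 = 88.00 in
P_cr = π²EI / L_e² = π² × 21800×10³ × 47.65 / 88.00² = 1.324×10^6 lb
Factor of safety n = P_cr / P = 1323.9 / 949 = 1.40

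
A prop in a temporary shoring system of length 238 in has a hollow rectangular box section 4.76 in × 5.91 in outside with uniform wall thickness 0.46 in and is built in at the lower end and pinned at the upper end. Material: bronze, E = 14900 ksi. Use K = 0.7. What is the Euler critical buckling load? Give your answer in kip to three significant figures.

P_cr ≈ 157 kip

Inner dimensions: h_i = 5.91 − 2×0.46 = 4.990 in, b_i = 4.76 − 2×0.46 = 3.840 in
Weak-axis I_min = (h_o·b_o³ − h_i·b_i³)/12 with b_o = 4.76, b_i = 3.840 in (shorter outer/inner sides).
I_min = (5.91×4.76³ − 4.990×3.840³)/12 = 29.57 in⁴
Effective length L_e = K·L = 0.7 × 238 = 166.6 in
P_cr = π²EI / L_e² = π² × 14900×10³ × 29.57 / 166.6² = 1.567×10^5 lb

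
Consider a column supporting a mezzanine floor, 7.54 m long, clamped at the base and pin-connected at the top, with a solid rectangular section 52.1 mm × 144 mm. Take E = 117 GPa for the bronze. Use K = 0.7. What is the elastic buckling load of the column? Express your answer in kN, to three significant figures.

Buckling occurs about the weak axis: I_min = h·b³/12 with b = 52.1 mm (the shorter side).
I_min = 144×52.1³/12 = 1.697×10^6 mm⁴
I = 1.697×10^6 mm⁴ = 1.697×10^-6 m⁴
Effective length L_e = K·L = 0.7 × 7.54 = 5.278 m
P_cr = π²EI / L_e² = π² × 117×10⁹ × 1.697×10^-6 / 5.278² = 7.035×10^4 N

P_cr ≈ 70.3 kN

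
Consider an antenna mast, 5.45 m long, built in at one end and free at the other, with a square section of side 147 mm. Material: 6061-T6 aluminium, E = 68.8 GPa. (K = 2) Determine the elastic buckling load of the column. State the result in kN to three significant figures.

I = a⁴/12 = 147⁴/12 = 3.891×10^7 mm⁴
I = 3.891×10^7 mm⁴ = 3.891×10^-5 m⁴
Effective length L_e = K·L = 2 × 5.45 = 10.90 m
P_cr = π²EI / L_e² = π² × 68.8×10⁹ × 3.891×10^-5 / 10.90² = 2.224×10^5 N

P_cr ≈ 222 kN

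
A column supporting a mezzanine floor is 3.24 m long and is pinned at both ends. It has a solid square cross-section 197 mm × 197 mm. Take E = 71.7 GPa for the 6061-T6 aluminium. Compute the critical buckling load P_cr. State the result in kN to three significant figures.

I = a⁴/12 = 197⁴/12 = 1.255×10^8 mm⁴
I = 1.255×10^8 mm⁴ = 1.255×10^-4 m⁴
Effective length L_e = K·L = 1 × 3.24 = 3.240 m
P_cr = π²EI / L_e² = π² × 71.7×10⁹ × 1.255×10^-4 / 3.240² = 8.461×10^6 N

P_cr ≈ 8460 kN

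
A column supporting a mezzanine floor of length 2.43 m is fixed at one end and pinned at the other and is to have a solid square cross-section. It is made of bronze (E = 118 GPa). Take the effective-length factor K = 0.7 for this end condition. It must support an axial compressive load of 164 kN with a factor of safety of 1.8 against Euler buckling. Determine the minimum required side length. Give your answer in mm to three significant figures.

a ≈ 54.5 mm

Required P_cr = n·P = 1.8 × 164 = 295.2 kN
L_e = K·L = 0.7 × 2.43 = 1.701 m
Required I = P_cr·L_e²/(π²E) = 2.952×10^5 × 1.701² / (π² × 1.18×10^11) = 7.334×10^-7 m⁴
I_req = 7.334×10^5 mm⁴
Solid square: I = a⁴/12  ⇒  a = (12I)^(1/4) = (12×7.334×10^5)^(1/4) = 54.5 mm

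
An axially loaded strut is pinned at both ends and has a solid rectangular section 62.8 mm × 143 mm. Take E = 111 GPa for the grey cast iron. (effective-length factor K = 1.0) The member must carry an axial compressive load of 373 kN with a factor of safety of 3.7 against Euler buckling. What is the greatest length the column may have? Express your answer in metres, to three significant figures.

L_max ≈ 1.53 m

Buckling occurs about the weak axis: I_min = h·b³/12 with b = 62.8 mm (the shorter side).
I_min = 143×62.8³/12 = 2.951×10^6 mm⁴
I = 2.951×10^-6 m⁴
Required critical load P_cr = n·P = 3.7 × 373 = 1380 kN = 1.380×10^6 N
From P_cr = π²EI/(K·L)²:  L = (1/K)·√(π²EI/P_cr) = (1/1)·√(π²×1.11×10^11×2.951×10^-6/1.380×10^6)
L = 1.53 m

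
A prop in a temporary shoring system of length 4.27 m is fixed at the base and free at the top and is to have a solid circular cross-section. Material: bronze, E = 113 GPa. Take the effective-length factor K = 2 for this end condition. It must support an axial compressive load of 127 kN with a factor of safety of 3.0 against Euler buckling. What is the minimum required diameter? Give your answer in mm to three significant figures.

d ≈ 150 mm

Required P_cr = n·P = 3.0 × 127 = 381.0 kN
L_e = K·L = 2 × 4.27 = 8.540 m
Required I = P_cr·L_e²/(π²E) = 3.810×10^5 × 8.540² / (π² × 1.13×10^11) = 2.492×10^-5 m⁴
I_req = 2.492×10^7 mm⁴
Solid circle: I = πd⁴/64  ⇒  d = (64I/π)^(1/4) = (64×2.492×10^7/π)^(1/4) = 150 mm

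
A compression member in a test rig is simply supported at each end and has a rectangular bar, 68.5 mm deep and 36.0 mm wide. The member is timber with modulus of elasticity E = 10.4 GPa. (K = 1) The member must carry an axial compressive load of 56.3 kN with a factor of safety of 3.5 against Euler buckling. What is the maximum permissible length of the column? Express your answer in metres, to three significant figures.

Buckling occurs about the weak axis: I_min = h·b³/12 with b = 36.0 mm (the shorter side).
I_min = 68.5×36.0³/12 = 2.663×10^5 mm⁴
I = 2.663×10^-7 m⁴
Required critical load P_cr = n·P = 3.5 × 56.3 = 197.0 kN = 1.970×10^5 N
From P_cr = π²EI/(K·L)²:  L = (1/K)·√(π²EI/P_cr) = (1/1)·√(π²×1.04×10^10×2.663×10^-7/1.970×10^5)
L = 0.372 m

L_max ≈ 0.372 m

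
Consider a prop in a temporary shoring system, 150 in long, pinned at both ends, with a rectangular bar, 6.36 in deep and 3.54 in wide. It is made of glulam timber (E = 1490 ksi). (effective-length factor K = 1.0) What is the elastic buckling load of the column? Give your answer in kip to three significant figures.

Buckling occurs about the weak axis: I_min = h·b³/12 with b = 3.54 in (the shorter side).
I_min = 6.36×3.54³/12 = 23.51 in⁴
Effective length L_e = K·L = 1 × 150 = 150.0 in
P_cr = π²EI / L_e² = π² × 1490×10³ × 23.51 / 150.0² = 1.537×10^4 lb

P_cr ≈ 15.4 kip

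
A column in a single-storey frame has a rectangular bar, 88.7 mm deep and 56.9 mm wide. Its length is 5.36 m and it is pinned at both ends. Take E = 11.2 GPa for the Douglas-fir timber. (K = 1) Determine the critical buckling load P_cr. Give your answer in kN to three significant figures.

P_cr ≈ 5.24 kN

Buckling occurs about the weak axis: I_min = h·b³/12 with b = 56.9 mm (the shorter side).
I_min = 88.7×56.9³/12 = 1.362×10^6 mm⁴
I = 1.362×10^6 mm⁴ = 1.362×10^-6 m⁴
Effective length L_e = K·L = 1 × 5.36 = 5.360 m
P_cr = π²EI / L_e² = π² × 11.2×10⁹ × 1.362×10^-6 / 5.360² = 5.239×10^3 N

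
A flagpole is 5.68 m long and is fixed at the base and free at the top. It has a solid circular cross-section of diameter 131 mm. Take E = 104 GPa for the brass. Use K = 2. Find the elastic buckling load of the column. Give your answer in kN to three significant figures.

I = πd⁴/64 = π×131⁴/64 = 1.446×10^7 mm⁴
I = 1.446×10^7 mm⁴ = 1.446×10^-5 m⁴
Effective length L_e = K·L = 2 × 5.68 = 11.36 m
P_cr = π²EI / L_e² = π² × 104×10⁹ × 1.446×10^-5 / 11.36² = 1.150×10^5 N

P_cr ≈ 115 kN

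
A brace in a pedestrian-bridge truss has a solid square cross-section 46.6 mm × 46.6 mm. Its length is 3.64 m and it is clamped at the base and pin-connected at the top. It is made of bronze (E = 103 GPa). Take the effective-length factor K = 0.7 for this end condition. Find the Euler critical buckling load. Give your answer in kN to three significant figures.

P_cr ≈ 61.5 kN

I = a⁴/12 = 46.6⁴/12 = 3.930×10^5 mm⁴
I = 3.930×10^5 mm⁴ = 3.930×10^-7 m⁴
Effective length L_e = K·L = 0.7 × 3.64 = 2.548 m
P_cr = π²EI / L_e² = π² × 103×10⁹ × 3.930×10^-7 / 2.548² = 6.153×10^4 N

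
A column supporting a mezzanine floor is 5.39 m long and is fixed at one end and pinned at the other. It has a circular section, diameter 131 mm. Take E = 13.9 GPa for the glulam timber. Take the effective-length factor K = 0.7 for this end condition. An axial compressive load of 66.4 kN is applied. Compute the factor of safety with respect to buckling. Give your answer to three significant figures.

I = πd⁴/64 = π×131⁴/64 = 1.446×10^7 mm⁴
I = 1.446×10^7 mm⁴ = 1.446×10^-5 m⁴
Effective length L_e = K·L = 0.7 × 5.39 = 3.773 m
P_cr = π²EI / L_e² = π² × 13.9×10⁹ × 1.446×10^-5 / 3.773² = 1.393×10^5 N
Factor of safety n = P_cr / P = 139.31 / 66.4 = 2.10

n ≈ 2.10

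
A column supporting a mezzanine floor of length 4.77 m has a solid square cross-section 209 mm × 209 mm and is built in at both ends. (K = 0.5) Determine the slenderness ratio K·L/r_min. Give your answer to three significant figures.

λ ≈ 39.5

For a square r = a/√12 = 209/√12 = 60.33 mm
L_e = K·L = 0.5 × 4.77 m = 2.385 m = 2385.0 mm
λ = L_e / r_min = 2385.0 / 60.33 = 39.5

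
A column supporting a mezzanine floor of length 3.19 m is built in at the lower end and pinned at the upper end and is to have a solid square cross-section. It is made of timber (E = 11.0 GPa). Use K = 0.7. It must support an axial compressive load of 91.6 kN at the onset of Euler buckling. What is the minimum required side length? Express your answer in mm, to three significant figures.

L_e = K·L = 0.7 × 3.19 = 2.233 m
Required I = P_cr·L_e²/(π²E) = 9.160×10^4 × 2.233² / (π² × 1.10×10^10) = 4.207×10^-6 m⁴
I_req = 4.207×10^6 mm⁴
Solid square: I = a⁴/12  ⇒  a = (12I)^(1/4) = (12×4.207×10^6)^(1/4) = 84.3 mm

a ≈ 84.3 mm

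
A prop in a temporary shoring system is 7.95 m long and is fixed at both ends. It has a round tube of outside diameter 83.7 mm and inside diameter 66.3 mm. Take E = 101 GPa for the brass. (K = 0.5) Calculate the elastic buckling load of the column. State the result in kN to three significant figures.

P_cr ≈ 92.2 kN

d_o = 83.7 mm, d_i = 66.3 mm
I = π(d_o⁴ − d_i⁴)/64 = π(83.7⁴ − 66.30⁴)/64 = 1.461×10^6 mm⁴
I = 1.461×10^6 mm⁴ = 1.461×10^-6 m⁴
Effective length L_e = K·L = 0.5 × 7.95 = 3.975 m
P_cr = π²EI / L_e² = π² × 101×10⁹ × 1.461×10^-6 / 3.975² = 9.215×10^4 N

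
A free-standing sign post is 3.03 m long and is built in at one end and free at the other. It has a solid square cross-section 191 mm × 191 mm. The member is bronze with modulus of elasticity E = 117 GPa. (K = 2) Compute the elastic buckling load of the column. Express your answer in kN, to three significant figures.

I = a⁴/12 = 191⁴/12 = 1.109×10^8 mm⁴
I = 1.109×10^8 mm⁴ = 1.109×10^-4 m⁴
Effective length L_e = K·L = 2 × 3.03 = 6.060 m
P_cr = π²EI / L_e² = π² × 117×10⁹ × 1.109×10^-4 / 6.060² = 3.487×10^6 N

P_cr ≈ 3490 kN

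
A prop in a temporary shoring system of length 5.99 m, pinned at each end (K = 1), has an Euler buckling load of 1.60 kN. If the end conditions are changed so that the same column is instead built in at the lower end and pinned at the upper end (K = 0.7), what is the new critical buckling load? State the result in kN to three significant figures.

P_cr ≈ 3.27 kN

P_cr ∝ 1/K², so P_cr,new = P_cr,old × (K_old/K_new)² = 1.60 × (1/0.7)²
= 1.60 × 2.041 = 3.27 kN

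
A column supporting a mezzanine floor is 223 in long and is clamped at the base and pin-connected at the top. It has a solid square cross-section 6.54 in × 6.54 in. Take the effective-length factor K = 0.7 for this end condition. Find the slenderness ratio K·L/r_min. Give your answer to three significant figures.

λ ≈ 82.7

I = a⁴/12 = 6.54⁴/12 = 152.5 in⁴
A = 42.77 in²;  r_min = √(I/A) = √(152.5/42.77) = 1.888 in
L_e = K·L = 0.7 × 223 = 156.1 in
λ = L_e / r_min = 156.10 / 1.888 = 82.7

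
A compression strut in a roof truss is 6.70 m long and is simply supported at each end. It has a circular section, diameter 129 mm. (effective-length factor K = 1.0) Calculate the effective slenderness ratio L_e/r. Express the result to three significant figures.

For a solid circle r = d/4 = 129/4 = 32.25 mm
L_e = K·L = 1 × 6.70 m = 6.700 m = 6700.0 mm
λ = L_e / r_min = 6700.0 / 32.25 = 208

λ ≈ 208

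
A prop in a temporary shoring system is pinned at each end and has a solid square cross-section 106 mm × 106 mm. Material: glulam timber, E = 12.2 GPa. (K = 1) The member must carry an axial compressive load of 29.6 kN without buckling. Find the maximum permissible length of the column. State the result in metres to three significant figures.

L_max ≈ 6.54 m

I = a⁴/12 = 106⁴/12 = 1.052×10^7 mm⁴
I = 1.052×10^-5 m⁴
At the buckling limit P_cr = P = 2.960×10^4 N
From P_cr = π²EI/(K·L)²:  L = (1/K)·√(π²EI/P_cr) = (1/1)·√(π²×1.22×10^10×1.052×10^-5/2.960×10^4)
L = 6.54 m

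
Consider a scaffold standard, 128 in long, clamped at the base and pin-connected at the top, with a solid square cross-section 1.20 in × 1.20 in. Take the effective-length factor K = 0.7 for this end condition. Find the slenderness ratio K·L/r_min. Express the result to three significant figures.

For a square r = a/√12 = 1.20/√12 = 0.3464 in
L_e = K·L = 0.7 × 128 = 89.60 in
λ = L_e / r_min = 89.600 / 0.3464 = 259

λ ≈ 259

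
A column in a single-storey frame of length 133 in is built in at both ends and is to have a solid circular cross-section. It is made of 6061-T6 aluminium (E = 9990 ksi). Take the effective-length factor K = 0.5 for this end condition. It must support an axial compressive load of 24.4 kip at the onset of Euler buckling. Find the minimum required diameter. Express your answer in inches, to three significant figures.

L_e = K·L = 0.5 × 133 = 66.50 in
Required I = P_cr·L_e²/(π²E) = 2.440×10^4 × 66.50² / (π² × 9.99×10^6) = 1.094 in⁴
Solid circle: I = πd⁴/64  ⇒  d = (64I/π)^(1/4) = (64×1.094/π)^(1/4) = 2.17 in

d ≈ 2.17 in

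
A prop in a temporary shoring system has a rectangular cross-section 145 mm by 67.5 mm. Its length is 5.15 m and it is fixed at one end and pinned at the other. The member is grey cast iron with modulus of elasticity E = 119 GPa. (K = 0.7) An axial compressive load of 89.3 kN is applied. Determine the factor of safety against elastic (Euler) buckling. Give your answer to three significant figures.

n ≈ 3.76

Buckling occurs about the weak axis: I_min = h·b³/12 with b = 67.5 mm (the shorter side).
I_min = 145×67.5³/12 = 3.716×10^6 mm⁴
I = 3.716×10^6 mm⁴ = 3.716×10^-6 m⁴
Effective length L_e = K·L = 0.7 × 5.15 = 3.605 m
P_cr = π²EI / L_e² = π² × 119×10⁹ × 3.716×10^-6 / 3.605² = 3.358×10^5 N
Factor of safety n = P_cr / P = 335.84 / 89.3 = 3.76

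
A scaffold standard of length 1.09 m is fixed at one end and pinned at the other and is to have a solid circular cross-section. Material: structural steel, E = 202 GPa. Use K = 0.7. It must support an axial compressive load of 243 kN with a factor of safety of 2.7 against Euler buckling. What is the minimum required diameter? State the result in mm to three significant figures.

d ≈ 44.4 mm

Required P_cr = n·P = 2.7 × 243 = 656.1 kN
L_e = K·L = 0.7 × 1.09 = 0.7630 m
Required I = P_cr·L_e²/(π²E) = 6.561×10^5 × 0.7630² / (π² × 2.02×10^11) = 1.916×10^-7 m⁴
I_req = 1.916×10^5 mm⁴
Solid circle: I = πd⁴/64  ⇒  d = (64I/π)^(1/4) = (64×1.916×10^5/π)^(1/4) = 44.4 mm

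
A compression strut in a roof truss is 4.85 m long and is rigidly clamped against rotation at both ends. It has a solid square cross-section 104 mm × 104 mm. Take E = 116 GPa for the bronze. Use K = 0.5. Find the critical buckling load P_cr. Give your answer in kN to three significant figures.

P_cr ≈ 1900 kN

I = a⁴/12 = 104⁴/12 = 9.749×10^6 mm⁴
I = 9.749×10^6 mm⁴ = 9.749×10^-6 m⁴
Effective length L_e = K·L = 0.5 × 4.85 = 2.425 m
P_cr = π²EI / L_e² = π² × 116×10⁹ × 9.749×10^-6 / 2.425² = 1.898×10^6 N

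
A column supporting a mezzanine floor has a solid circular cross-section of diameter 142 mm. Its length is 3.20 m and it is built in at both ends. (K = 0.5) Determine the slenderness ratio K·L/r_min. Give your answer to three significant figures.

λ ≈ 45.1

I = πd⁴/64 = π×142⁴/64 = 1.996×10^7 mm⁴
A = 1.584×10^4 mm²;  r_min = √(I/A) = √(1.996×10^7/1.584×10^4) = 35.50 mm
L_e = K·L = 0.5 × 3.20 m = 1.600 m = 1600.0 mm
λ = L_e / r_min = 1600.0 / 35.50 = 45.1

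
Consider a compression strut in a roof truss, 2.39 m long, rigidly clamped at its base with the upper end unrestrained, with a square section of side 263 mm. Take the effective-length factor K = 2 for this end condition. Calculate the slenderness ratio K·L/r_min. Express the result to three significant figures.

For a square r = a/√12 = 263/√12 = 75.92 mm
L_e = K·L = 2 × 2.39 m = 4.780 m = 4780.0 mm
λ = L_e / r_min = 4780.0 / 75.92 = 63.0

λ ≈ 63.0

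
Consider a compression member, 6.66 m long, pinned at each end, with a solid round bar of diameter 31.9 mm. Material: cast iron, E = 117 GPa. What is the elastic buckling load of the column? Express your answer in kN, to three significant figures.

I = πd⁴/64 = π×31.9⁴/64 = 5.083×10^4 mm⁴
I = 5.083×10^4 mm⁴ = 5.083×10^-8 m⁴
Effective length L_e = K·L = 1 × 6.66 = 6.660 m
P_cr = π²EI / L_e² = π² × 117×10⁹ × 5.083×10^-8 / 6.660² = 1.323×10^3 N

P_cr ≈ 1.32 kN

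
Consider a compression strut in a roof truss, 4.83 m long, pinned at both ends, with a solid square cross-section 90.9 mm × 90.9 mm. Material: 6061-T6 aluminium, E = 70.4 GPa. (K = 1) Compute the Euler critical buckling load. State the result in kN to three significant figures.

P_cr ≈ 169 kN

I = a⁴/12 = 90.9⁴/12 = 5.690×10^6 mm⁴
I = 5.690×10^6 mm⁴ = 5.690×10^-6 m⁴
Effective length L_e = K·L = 1 × 4.83 = 4.830 m
P_cr = π²EI / L_e² = π² × 70.4×10⁹ × 5.690×10^-6 / 4.830² = 1.695×10^5 N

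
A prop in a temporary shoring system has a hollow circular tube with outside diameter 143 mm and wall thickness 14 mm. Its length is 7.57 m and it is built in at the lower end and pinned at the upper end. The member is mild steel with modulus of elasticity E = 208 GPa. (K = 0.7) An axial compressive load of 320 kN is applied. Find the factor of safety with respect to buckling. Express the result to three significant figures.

n ≈ 2.73

Inner diameter d_i = 143 − 2×14 = 115.0 mm
I = π(d_o⁴ − d_i⁴)/64 = π(143⁴ − 115.0⁴)/64 = 1.194×10^7 mm⁴
I = 1.194×10^7 mm⁴ = 1.194×10^-5 m⁴
Effective length L_e = K·L = 0.7 × 7.57 = 5.299 m
P_cr = π²EI / L_e² = π² × 208×10⁹ × 1.194×10^-5 / 5.299² = 8.730×10^5 N
Factor of safety n = P_cr / P = 873.01 / 320 = 2.73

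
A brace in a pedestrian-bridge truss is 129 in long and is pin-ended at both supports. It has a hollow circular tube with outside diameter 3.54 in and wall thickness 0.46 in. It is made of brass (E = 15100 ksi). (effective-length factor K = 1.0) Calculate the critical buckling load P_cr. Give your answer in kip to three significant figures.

P_cr ≈ 48.3 kip

Inner diameter d_i = 3.54 − 2×0.46 = 2.620 in
I = π(d_o⁴ − d_i⁴)/64 = π(3.54⁴ − 2.620⁴)/64 = 5.396 in⁴
Effective length L_e = K·L = 1 × 129 = 129.0 in
P_cr = π²EI / L_e² = π² × 15100×10³ × 5.396 / 129.0² = 4.832×10^4 lb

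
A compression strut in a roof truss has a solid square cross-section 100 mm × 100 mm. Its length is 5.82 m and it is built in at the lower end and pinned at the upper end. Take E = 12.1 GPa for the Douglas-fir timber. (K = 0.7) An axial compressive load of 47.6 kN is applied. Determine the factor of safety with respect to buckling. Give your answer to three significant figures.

n ≈ 1.26

I = a⁴/12 = 100⁴/12 = 8.333×10^6 mm⁴
I = 8.333×10^6 mm⁴ = 8.333×10^-6 m⁴
Effective length L_e = K·L = 0.7 × 5.82 = 4.074 m
P_cr = π²EI / L_e² = π² × 12.1×10⁹ × 8.333×10^-6 / 4.074² = 5.996×10^4 N
Factor of safety n = P_cr / P = 59.960 / 47.6 = 1.26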